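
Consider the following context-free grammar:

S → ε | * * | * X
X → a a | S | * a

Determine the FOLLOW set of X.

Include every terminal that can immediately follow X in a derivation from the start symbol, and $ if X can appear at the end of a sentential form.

We compute FOLLOW(X) using the standard algorithm.
FOLLOW(S) starts with {$}.
FIRST(S) = {*, ε}
FIRST(X) = {*, a, ε}
FOLLOW(S) = {$}
FOLLOW(X) = {$}
Therefore, FOLLOW(X) = {$}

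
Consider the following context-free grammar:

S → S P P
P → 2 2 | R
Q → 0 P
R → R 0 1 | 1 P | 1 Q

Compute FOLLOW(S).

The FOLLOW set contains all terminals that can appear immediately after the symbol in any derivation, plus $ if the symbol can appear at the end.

We compute FOLLOW(S) using the standard algorithm.
FOLLOW(S) starts with {$}.
FIRST(P) = {1, 2}
FIRST(Q) = {0}
FIRST(R) = {1}
FIRST(S) = {}
FOLLOW(P) = {$, 0, 1, 2}
FOLLOW(Q) = {$, 0, 1, 2}
FOLLOW(R) = {$, 0, 1, 2}
FOLLOW(S) = {$, 1, 2}
Therefore, FOLLOW(S) = {$, 1, 2}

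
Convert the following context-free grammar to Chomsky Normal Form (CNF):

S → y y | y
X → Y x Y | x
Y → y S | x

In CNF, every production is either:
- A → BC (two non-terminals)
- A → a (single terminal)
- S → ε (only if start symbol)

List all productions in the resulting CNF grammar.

TY → y; S → y; TX → x; X → x; Y → x; S → TY TY; X → Y X0; X0 → TX Y; Y → TY S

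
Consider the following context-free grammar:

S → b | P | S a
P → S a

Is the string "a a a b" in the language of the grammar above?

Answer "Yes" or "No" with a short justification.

No - no valid derivation exists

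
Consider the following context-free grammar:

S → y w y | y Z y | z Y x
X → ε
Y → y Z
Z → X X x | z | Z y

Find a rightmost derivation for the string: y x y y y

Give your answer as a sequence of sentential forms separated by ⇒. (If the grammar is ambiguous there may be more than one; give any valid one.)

S ⇒ y Z y ⇒ y Z y y ⇒ y Z y y y ⇒ y X X x y y y ⇒ y X x y y y ⇒ y x y y y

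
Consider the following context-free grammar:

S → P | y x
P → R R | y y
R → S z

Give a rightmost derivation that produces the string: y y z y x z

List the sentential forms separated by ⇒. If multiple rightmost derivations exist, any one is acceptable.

S ⇒ P ⇒ R R ⇒ R S z ⇒ R y x z ⇒ S z y x z ⇒ P z y x z ⇒ y y z y x z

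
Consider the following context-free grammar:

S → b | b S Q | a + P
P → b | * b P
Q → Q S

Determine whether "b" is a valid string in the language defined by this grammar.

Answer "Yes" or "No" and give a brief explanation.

Yes - a valid derivation exists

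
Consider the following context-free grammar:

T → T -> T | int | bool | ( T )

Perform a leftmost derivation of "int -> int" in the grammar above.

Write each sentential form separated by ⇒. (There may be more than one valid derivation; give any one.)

T ⇒ T -> T ⇒ int -> T ⇒ int -> int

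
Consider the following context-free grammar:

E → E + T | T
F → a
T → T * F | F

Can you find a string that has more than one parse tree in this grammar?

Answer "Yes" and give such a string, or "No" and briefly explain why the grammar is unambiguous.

No - the grammar is unambiguous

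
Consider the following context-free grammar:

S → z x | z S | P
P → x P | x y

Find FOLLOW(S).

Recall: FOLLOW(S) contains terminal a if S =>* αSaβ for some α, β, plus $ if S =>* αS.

We compute FOLLOW(S) using the standard algorithm.
FOLLOW(S) starts with {$}.
FIRST(P) = {x}
FIRST(S) = {x, z}
FOLLOW(P) = {$}
FOLLOW(S) = {$}
Therefore, FOLLOW(S) = {$}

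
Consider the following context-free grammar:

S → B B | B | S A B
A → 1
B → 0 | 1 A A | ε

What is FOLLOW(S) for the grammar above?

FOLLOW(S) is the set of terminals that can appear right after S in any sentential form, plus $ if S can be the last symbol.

We compute FOLLOW(S) using the standard algorithm.
FOLLOW(S) starts with {$}.
FIRST(A) = {1}
FIRST(B) = {0, 1, ε}
FIRST(S) = {0, 1, ε}
FOLLOW(A) = {$, 0, 1}
FOLLOW(B) = {$, 0, 1}
FOLLOW(S) = {$, 1}
Therefore, FOLLOW(S) = {$, 1}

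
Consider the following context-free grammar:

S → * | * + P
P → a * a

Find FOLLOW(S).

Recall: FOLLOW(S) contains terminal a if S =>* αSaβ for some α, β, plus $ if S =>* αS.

We compute FOLLOW(S) using the standard algorithm.
FOLLOW(S) starts with {$}.
FIRST(P) = {a}
FIRST(S) = {*}
FOLLOW(P) = {$}
FOLLOW(S) = {$}
Therefore, FOLLOW(S) = {$}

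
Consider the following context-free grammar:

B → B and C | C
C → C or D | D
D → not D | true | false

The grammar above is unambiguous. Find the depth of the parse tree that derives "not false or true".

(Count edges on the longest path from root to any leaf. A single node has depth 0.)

5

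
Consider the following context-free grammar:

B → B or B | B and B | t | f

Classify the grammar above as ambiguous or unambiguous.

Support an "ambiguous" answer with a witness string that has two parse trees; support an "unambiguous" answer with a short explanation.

Ambiguous - the string 't or f and t or f' has two distinct parse trees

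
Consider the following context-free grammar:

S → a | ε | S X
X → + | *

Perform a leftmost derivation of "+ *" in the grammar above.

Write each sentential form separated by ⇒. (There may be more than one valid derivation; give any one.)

S ⇒ S X ⇒ S X X ⇒ X X ⇒ + X ⇒ + *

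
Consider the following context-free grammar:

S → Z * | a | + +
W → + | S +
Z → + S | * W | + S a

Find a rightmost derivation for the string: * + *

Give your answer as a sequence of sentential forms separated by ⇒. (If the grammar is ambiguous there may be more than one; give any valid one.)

S ⇒ Z * ⇒ * W * ⇒ * + *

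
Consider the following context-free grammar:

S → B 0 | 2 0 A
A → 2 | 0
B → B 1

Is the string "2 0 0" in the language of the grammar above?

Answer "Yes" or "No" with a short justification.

Yes - a valid derivation exists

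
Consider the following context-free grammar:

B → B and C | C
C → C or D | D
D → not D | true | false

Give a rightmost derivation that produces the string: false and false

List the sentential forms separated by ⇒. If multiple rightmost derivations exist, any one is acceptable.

B ⇒ B and C ⇒ B and D ⇒ B and false ⇒ C and false ⇒ D and false ⇒ false and false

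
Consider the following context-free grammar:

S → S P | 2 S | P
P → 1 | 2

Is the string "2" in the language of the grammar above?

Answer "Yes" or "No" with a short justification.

Yes - a valid derivation exists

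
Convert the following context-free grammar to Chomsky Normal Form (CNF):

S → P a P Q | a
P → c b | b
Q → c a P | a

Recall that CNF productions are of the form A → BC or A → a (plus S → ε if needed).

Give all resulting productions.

TA → a; S → a; TC → c; TB → b; P → b; Q → a; S → P X0; X0 → TA X1; X1 → P Q; P → TC TB; Q → TC X2; X2 → TA P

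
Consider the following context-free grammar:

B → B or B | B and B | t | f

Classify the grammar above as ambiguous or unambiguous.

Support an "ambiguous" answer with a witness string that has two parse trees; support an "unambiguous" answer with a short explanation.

Ambiguous - the string 't or f or t or t' has two distinct parse trees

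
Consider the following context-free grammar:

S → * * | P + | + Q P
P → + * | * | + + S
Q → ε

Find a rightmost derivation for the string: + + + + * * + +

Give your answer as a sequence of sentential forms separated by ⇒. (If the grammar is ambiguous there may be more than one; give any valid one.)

S ⇒ P + ⇒ + + S + ⇒ + + P + + ⇒ + + + + S + + ⇒ + + + + * * + +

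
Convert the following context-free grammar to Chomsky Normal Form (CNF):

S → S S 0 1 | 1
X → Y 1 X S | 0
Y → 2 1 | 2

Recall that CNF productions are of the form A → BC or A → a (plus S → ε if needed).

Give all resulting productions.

T0 → 0; T1 → 1; S → 1; X → 0; T2 → 2; Y → 2; S → S X0; X0 → S X1; X1 → T0 T1; X → Y X2; X2 → T1 X3; X3 → X S; Y → T2 T1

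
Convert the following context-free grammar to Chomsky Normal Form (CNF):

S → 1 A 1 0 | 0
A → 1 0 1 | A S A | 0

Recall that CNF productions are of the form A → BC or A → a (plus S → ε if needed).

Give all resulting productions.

T1 → 1; T0 → 0; S → 0; A → 0; S → T1 X0; X0 → A X1; X1 → T1 T0; A → T1 X2; X2 → T0 T1; A → A X3; X3 → S A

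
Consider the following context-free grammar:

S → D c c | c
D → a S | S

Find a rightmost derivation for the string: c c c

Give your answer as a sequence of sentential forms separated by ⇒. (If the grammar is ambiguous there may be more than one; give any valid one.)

S ⇒ D c c ⇒ S c c ⇒ c c c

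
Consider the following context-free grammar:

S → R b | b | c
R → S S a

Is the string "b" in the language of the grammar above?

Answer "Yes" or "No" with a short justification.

Yes - a valid derivation exists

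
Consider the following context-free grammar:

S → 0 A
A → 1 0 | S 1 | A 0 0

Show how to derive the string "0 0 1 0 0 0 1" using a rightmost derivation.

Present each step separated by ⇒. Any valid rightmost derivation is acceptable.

S ⇒ 0 A ⇒ 0 S 1 ⇒ 0 0 A 1 ⇒ 0 0 A 0 0 1 ⇒ 0 0 1 0 0 0 1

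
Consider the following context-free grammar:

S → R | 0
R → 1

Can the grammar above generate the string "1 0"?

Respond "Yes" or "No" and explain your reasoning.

No - no valid derivation exists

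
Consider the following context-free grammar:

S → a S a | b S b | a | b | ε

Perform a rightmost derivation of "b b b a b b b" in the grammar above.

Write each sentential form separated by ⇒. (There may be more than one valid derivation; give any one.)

S ⇒ b S b ⇒ b b S b b ⇒ b b b S b b b ⇒ b b b a b b b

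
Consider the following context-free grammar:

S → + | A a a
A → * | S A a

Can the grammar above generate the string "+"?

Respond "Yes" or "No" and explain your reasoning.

Yes - a valid derivation exists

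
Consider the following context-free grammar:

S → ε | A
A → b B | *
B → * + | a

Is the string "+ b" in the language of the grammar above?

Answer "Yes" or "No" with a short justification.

No - no valid derivation exists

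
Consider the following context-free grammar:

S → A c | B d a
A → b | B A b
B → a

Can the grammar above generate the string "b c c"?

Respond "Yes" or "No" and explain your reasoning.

No - no valid derivation exists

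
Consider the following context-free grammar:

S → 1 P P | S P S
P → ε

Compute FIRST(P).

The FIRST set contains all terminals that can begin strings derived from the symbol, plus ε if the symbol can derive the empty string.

We compute FIRST(P) using the standard algorithm.
FIRST(P) = {ε}
FIRST(S) = {1}
Therefore, FIRST(P) = {ε}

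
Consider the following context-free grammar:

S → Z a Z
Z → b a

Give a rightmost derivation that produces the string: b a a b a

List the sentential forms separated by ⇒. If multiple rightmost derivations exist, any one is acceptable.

S ⇒ Z a Z ⇒ Z a b a ⇒ b a a b a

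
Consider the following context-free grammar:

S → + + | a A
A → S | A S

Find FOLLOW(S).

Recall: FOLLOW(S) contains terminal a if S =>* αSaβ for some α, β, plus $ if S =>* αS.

We compute FOLLOW(S) using the standard algorithm.
FOLLOW(S) starts with {$}.
FIRST(A) = {+, a}
FIRST(S) = {+, a}
FOLLOW(A) = {$, +, a}
FOLLOW(S) = {$, +, a}
Therefore, FOLLOW(S) = {$, +, a}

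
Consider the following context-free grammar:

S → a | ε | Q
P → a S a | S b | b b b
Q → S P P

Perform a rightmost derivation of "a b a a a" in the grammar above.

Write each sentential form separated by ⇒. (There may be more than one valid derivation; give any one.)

S ⇒ Q ⇒ S P P ⇒ S P a S a ⇒ S P a a a ⇒ S S b a a a ⇒ S a b a a a ⇒ a b a a a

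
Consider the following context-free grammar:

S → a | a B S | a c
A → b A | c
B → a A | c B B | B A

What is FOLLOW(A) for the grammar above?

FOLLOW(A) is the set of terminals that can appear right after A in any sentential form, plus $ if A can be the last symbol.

We compute FOLLOW(A) using the standard algorithm.
FOLLOW(S) starts with {$}.
FIRST(A) = {b, c}
FIRST(B) = {a, c}
FIRST(S) = {a}
FOLLOW(A) = {a, b, c}
FOLLOW(B) = {a, b, c}
FOLLOW(S) = {$}
Therefore, FOLLOW(A) = {a, b, c}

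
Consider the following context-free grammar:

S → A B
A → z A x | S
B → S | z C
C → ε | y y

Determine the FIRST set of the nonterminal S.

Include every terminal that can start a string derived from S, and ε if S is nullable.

We compute FIRST(S) using the standard algorithm.
FIRST(A) = {z}
FIRST(B) = {z}
FIRST(C) = {y, ε}
FIRST(S) = {z}
Therefore, FIRST(S) = {z}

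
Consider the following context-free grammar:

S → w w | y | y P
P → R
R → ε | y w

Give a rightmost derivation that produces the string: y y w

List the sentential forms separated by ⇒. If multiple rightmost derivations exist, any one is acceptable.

S ⇒ y P ⇒ y R ⇒ y y w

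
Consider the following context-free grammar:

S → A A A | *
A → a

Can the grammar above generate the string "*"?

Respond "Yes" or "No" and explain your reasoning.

Yes - a valid derivation exists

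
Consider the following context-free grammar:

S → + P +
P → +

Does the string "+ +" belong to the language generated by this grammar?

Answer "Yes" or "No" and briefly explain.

No - no valid derivation exists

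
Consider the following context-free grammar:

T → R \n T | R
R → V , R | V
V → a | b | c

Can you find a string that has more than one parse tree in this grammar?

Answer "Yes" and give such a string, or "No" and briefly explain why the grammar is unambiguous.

No - the grammar is unambiguous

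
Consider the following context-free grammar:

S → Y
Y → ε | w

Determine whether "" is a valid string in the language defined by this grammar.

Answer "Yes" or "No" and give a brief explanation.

Yes - a valid derivation exists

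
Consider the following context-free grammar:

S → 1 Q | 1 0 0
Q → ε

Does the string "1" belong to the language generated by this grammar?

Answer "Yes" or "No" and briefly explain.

Yes - a valid derivation exists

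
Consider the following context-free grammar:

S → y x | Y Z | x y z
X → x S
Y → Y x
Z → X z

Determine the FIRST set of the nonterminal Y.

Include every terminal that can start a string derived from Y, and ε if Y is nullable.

We compute FIRST(Y) using the standard algorithm.
FIRST(S) = {x, y}
FIRST(X) = {x}
FIRST(Y) = {}
FIRST(Z) = {x}
Therefore, FIRST(Y) = {}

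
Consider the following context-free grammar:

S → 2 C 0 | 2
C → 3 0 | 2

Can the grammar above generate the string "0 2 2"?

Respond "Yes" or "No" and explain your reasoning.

No - no valid derivation exists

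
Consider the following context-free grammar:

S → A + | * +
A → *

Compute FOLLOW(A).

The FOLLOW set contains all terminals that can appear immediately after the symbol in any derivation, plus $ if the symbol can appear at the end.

We compute FOLLOW(A) using the standard algorithm.
FOLLOW(S) starts with {$}.
FIRST(A) = {*}
FIRST(S) = {*}
FOLLOW(A) = {+}
FOLLOW(S) = {$}
Therefore, FOLLOW(A) = {+}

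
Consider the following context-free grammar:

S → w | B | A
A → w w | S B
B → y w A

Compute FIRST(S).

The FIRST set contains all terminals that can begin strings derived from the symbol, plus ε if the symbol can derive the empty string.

We compute FIRST(S) using the standard algorithm.
FIRST(A) = {w, y}
FIRST(B) = {y}
FIRST(S) = {w, y}
Therefore, FIRST(S) = {w, y}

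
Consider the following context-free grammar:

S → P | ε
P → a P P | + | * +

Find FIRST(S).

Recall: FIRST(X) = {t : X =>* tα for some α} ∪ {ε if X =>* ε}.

We compute FIRST(S) using the standard algorithm.
FIRST(P) = {*, +, a}
FIRST(S) = {*, +, a, ε}
Therefore, FIRST(S) = {*, +, a, ε}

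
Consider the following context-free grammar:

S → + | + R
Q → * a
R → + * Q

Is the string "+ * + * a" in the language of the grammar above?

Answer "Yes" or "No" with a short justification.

No - no valid derivation exists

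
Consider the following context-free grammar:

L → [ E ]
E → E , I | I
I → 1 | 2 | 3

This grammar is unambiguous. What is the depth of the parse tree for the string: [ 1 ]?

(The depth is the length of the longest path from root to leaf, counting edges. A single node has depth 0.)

3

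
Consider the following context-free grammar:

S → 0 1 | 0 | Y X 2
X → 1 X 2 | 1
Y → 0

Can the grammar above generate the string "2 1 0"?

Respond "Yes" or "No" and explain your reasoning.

No - no valid derivation exists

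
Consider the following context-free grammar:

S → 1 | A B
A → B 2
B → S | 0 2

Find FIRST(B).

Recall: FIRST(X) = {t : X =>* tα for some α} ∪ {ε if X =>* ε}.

We compute FIRST(B) using the standard algorithm.
FIRST(A) = {0, 1}
FIRST(B) = {0, 1}
FIRST(S) = {0, 1}
Therefore, FIRST(B) = {0, 1}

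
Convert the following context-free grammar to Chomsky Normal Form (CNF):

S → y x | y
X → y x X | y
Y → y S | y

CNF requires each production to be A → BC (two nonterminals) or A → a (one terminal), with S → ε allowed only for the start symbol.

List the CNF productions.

TY → y; TX → x; S → y; X → y; Y → y; S → TY TX; X → TY X0; X0 → TX X; Y → TY S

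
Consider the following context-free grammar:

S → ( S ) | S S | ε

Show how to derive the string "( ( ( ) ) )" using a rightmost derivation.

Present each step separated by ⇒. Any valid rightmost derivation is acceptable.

S ⇒ ( S ) ⇒ ( ( S ) ) ⇒ ( ( ( S ) ) ) ⇒ ( ( ( ) ) )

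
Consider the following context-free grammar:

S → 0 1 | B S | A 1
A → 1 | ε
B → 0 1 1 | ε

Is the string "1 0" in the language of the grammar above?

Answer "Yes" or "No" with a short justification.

No - no valid derivation exists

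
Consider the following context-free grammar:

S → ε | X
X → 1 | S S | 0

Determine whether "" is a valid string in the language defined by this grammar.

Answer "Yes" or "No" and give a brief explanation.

Yes - a valid derivation exists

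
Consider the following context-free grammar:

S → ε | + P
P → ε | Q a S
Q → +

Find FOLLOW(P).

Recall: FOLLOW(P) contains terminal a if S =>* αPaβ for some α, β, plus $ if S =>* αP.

We compute FOLLOW(P) using the standard algorithm.
FOLLOW(S) starts with {$}.
FIRST(P) = {+, ε}
FIRST(Q) = {+}
FIRST(S) = {+, ε}
FOLLOW(P) = {$}
FOLLOW(Q) = {a}
FOLLOW(S) = {$}
Therefore, FOLLOW(P) = {$}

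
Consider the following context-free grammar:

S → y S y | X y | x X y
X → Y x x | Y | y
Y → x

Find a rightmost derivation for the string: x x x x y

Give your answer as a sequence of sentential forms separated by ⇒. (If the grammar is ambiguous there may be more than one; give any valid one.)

S ⇒ x X y ⇒ x Y x x y ⇒ x x x x y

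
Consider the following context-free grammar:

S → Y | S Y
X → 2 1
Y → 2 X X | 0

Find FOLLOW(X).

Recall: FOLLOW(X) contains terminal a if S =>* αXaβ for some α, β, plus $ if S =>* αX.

We compute FOLLOW(X) using the standard algorithm.
FOLLOW(S) starts with {$}.
FIRST(S) = {0, 2}
FIRST(X) = {2}
FIRST(Y) = {0, 2}
FOLLOW(S) = {$, 0, 2}
FOLLOW(X) = {$, 0, 2}
FOLLOW(Y) = {$, 0, 2}
Therefore, FOLLOW(X) = {$, 0, 2}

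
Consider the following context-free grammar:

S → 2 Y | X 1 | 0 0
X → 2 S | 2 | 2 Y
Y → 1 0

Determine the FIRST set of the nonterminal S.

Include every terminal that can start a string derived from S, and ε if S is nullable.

We compute FIRST(S) using the standard algorithm.
FIRST(S) = {0, 2}
FIRST(X) = {2}
FIRST(Y) = {1}
Therefore, FIRST(S) = {0, 2}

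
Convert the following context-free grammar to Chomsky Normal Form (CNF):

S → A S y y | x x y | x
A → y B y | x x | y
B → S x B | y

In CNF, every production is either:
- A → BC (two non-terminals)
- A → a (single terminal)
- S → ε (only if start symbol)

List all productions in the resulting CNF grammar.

TY → y; TX → x; S → x; A → y; B → y; S → A X0; X0 → S X1; X1 → TY TY; S → TX X2; X2 → TX TY; A → TY X3; X3 → B TY; A → TX TX; B → S X4; X4 → TX B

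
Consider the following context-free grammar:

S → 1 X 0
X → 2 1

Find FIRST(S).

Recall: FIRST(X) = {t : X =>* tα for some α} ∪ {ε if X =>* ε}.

We compute FIRST(S) using the standard algorithm.
FIRST(S) = {1}
FIRST(X) = {2}
Therefore, FIRST(S) = {1}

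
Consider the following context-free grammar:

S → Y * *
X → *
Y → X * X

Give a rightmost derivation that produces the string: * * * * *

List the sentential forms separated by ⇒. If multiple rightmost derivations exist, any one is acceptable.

S ⇒ Y * * ⇒ X * X * * ⇒ X * * * * ⇒ * * * * *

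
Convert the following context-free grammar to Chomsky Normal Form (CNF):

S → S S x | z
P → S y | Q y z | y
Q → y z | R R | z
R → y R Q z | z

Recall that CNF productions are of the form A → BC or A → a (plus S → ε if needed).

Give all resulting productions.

TX → x; S → z; TY → y; TZ → z; P → y; Q → z; R → z; S → S X0; X0 → S TX; P → S TY; P → Q X1; X1 → TY TZ; Q → TY TZ; Q → R R; R → TY X2; X2 → R X3; X3 → Q TZ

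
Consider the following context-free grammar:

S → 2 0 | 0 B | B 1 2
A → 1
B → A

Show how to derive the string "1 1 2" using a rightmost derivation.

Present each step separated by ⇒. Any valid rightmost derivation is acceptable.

S ⇒ B 1 2 ⇒ A 1 2 ⇒ 1 1 2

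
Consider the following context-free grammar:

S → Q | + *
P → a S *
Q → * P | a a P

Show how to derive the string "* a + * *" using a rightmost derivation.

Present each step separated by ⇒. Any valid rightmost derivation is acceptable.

S ⇒ Q ⇒ * P ⇒ * a S * ⇒ * a + * *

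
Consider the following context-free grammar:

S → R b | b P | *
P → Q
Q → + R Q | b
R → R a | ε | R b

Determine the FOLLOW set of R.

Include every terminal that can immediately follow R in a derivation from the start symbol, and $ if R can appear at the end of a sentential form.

We compute FOLLOW(R) using the standard algorithm.
FOLLOW(S) starts with {$}.
FIRST(P) = {+, b}
FIRST(Q) = {+, b}
FIRST(R) = {a, b, ε}
FIRST(S) = {*, a, b}
FOLLOW(P) = {$}
FOLLOW(Q) = {$}
FOLLOW(R) = {+, a, b}
FOLLOW(S) = {$}
Therefore, FOLLOW(R) = {+, a, b}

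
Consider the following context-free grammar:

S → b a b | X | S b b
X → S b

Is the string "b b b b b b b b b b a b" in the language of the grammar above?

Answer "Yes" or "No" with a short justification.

No - no valid derivation exists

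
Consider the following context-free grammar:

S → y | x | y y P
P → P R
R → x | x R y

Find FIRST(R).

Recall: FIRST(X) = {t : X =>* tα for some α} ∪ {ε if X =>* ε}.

We compute FIRST(R) using the standard algorithm.
FIRST(P) = {}
FIRST(R) = {x}
FIRST(S) = {x, y}
Therefore, FIRST(R) = {x}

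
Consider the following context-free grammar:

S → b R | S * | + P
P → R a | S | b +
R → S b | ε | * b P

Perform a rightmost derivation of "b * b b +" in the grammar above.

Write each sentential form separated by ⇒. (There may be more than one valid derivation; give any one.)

S ⇒ b R ⇒ b * b P ⇒ b * b b +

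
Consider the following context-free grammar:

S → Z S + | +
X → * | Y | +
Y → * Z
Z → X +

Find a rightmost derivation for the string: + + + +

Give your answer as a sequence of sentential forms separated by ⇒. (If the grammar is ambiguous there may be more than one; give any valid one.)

S ⇒ Z S + ⇒ Z + + ⇒ X + + + ⇒ + + + +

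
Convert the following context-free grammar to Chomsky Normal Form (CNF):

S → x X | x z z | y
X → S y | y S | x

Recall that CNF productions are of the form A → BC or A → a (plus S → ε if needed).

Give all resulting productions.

TX → x; TZ → z; S → y; TY → y; X → x; S → TX X; S → TX X0; X0 → TZ TZ; X → S TY; X → TY S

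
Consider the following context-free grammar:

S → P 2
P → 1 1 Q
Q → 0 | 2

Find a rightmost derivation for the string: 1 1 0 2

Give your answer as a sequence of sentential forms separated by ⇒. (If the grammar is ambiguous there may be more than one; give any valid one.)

S ⇒ P 2 ⇒ 1 1 Q 2 ⇒ 1 1 0 2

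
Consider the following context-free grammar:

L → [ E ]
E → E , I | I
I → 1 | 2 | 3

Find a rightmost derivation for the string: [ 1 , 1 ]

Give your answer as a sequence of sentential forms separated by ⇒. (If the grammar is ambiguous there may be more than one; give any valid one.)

L ⇒ [ E ] ⇒ [ E , I ] ⇒ [ E , 1 ] ⇒ [ I , 1 ] ⇒ [ 1 , 1 ]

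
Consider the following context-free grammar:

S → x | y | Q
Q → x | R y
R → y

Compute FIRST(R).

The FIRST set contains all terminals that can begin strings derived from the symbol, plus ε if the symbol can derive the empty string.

We compute FIRST(R) using the standard algorithm.
FIRST(Q) = {x, y}
FIRST(R) = {y}
FIRST(S) = {x, y}
Therefore, FIRST(R) = {y}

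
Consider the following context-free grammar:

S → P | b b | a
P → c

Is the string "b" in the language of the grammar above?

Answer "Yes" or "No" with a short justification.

No - no valid derivation exists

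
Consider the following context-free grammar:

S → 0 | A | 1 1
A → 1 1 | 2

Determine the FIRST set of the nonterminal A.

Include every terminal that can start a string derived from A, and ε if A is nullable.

We compute FIRST(A) using the standard algorithm.
FIRST(A) = {1, 2}
FIRST(S) = {0, 1, 2}
Therefore, FIRST(A) = {1, 2}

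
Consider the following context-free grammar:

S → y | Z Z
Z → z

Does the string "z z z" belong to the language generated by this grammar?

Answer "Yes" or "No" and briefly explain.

No - no valid derivation exists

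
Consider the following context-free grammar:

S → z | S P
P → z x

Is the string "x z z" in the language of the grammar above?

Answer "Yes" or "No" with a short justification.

No - no valid derivation exists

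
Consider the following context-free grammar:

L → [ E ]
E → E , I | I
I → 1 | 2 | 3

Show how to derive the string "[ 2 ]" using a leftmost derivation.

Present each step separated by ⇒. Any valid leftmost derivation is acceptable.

L ⇒ [ E ] ⇒ [ I ] ⇒ [ 2 ]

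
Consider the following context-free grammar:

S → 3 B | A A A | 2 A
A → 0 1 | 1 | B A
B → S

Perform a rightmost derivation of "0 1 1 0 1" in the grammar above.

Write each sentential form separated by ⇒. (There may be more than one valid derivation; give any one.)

S ⇒ A A A ⇒ A A 0 1 ⇒ A 1 0 1 ⇒ 0 1 1 0 1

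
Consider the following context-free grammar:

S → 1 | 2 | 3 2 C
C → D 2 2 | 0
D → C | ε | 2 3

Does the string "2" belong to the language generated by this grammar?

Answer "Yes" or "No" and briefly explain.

Yes - a valid derivation exists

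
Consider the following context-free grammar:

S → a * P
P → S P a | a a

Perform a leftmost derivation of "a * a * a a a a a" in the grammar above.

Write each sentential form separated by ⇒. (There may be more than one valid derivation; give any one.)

S ⇒ a * P ⇒ a * S P a ⇒ a * a * P P a ⇒ a * a * a a P a ⇒ a * a * a a a a a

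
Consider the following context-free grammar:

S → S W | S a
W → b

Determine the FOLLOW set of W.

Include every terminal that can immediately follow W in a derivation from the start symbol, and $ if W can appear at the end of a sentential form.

We compute FOLLOW(W) using the standard algorithm.
FOLLOW(S) starts with {$}.
FIRST(S) = {}
FIRST(W) = {b}
FOLLOW(S) = {$, a, b}
FOLLOW(W) = {$, a, b}
Therefore, FOLLOW(W) = {$, a, b}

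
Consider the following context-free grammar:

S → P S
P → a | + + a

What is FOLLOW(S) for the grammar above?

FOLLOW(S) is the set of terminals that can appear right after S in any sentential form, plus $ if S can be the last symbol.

We compute FOLLOW(S) using the standard algorithm.
FOLLOW(S) starts with {$}.
FIRST(P) = {+, a}
FIRST(S) = {+, a}
FOLLOW(P) = {+, a}
FOLLOW(S) = {$}
Therefore, FOLLOW(S) = {$}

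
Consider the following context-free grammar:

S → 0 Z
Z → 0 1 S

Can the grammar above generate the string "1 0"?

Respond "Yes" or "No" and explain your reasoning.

No - no valid derivation exists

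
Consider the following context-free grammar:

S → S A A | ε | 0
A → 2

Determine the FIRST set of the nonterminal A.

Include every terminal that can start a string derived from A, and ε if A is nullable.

We compute FIRST(A) using the standard algorithm.
FIRST(A) = {2}
FIRST(S) = {0, 2, ε}
Therefore, FIRST(A) = {2}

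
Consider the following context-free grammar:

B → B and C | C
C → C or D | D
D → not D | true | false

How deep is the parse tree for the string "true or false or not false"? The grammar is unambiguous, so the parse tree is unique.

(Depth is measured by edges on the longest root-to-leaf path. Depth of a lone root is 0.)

5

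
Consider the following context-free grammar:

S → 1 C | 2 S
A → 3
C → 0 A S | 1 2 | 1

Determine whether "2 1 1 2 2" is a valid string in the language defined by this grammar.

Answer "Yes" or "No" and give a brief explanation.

No - no valid derivation exists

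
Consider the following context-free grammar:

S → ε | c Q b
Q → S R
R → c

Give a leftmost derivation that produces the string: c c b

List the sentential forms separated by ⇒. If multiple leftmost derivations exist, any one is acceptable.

S ⇒ c Q b ⇒ c S R b ⇒ c R b ⇒ c c b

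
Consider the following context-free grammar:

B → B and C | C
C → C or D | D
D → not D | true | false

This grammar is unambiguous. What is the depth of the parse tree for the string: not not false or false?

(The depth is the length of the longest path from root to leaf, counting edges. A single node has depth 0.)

6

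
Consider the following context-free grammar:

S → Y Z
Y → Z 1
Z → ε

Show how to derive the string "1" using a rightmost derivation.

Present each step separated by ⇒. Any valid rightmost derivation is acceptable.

S ⇒ Y Z ⇒ Y ⇒ Z 1 ⇒ 1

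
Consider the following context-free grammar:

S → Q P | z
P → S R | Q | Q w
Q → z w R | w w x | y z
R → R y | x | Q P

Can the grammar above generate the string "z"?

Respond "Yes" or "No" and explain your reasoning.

Yes - a valid derivation exists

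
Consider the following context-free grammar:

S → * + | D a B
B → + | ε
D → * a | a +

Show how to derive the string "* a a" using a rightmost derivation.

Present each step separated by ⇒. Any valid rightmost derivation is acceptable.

S ⇒ D a B ⇒ D a ⇒ * a a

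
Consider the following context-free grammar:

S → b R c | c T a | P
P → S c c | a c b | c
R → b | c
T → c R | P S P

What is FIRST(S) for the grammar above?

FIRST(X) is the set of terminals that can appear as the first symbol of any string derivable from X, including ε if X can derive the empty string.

We compute FIRST(S) using the standard algorithm.
FIRST(P) = {a, b, c}
FIRST(R) = {b, c}
FIRST(S) = {a, b, c}
FIRST(T) = {a, b, c}
Therefore, FIRST(S) = {a, b, c}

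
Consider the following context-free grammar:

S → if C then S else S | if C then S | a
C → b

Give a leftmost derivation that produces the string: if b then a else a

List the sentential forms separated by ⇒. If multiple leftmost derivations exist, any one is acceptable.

S ⇒ if C then S else S ⇒ if b then S else S ⇒ if b then a else S ⇒ if b then a else a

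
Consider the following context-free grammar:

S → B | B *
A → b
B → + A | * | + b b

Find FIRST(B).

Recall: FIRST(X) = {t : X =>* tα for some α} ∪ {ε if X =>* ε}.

We compute FIRST(B) using the standard algorithm.
FIRST(A) = {b}
FIRST(B) = {*, +}
FIRST(S) = {*, +}
Therefore, FIRST(B) = {*, +}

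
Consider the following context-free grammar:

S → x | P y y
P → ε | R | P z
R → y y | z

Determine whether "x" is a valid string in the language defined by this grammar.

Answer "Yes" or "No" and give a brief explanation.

Yes - a valid derivation exists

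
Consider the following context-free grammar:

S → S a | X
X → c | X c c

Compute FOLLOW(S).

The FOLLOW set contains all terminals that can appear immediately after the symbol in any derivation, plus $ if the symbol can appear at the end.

We compute FOLLOW(S) using the standard algorithm.
FOLLOW(S) starts with {$}.
FIRST(S) = {c}
FIRST(X) = {c}
FOLLOW(S) = {$, a}
FOLLOW(X) = {$, a, c}
Therefore, FOLLOW(S) = {$, a}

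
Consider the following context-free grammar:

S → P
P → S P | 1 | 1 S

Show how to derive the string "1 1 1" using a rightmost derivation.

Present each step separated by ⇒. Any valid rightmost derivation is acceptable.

S ⇒ P ⇒ 1 S ⇒ 1 P ⇒ 1 1 S ⇒ 1 1 P ⇒ 1 1 1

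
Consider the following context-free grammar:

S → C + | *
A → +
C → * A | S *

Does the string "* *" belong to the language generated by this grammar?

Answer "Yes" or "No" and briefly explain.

No - no valid derivation exists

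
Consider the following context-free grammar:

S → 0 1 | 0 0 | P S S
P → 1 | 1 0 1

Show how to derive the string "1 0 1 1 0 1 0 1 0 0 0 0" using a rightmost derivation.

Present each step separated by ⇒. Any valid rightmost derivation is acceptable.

S ⇒ P S S ⇒ P S 0 0 ⇒ P P S S 0 0 ⇒ P P S 0 0 0 0 ⇒ P P 0 1 0 0 0 0 ⇒ P 1 0 1 0 1 0 0 0 0 ⇒ 1 0 1 1 0 1 0 1 0 0 0 0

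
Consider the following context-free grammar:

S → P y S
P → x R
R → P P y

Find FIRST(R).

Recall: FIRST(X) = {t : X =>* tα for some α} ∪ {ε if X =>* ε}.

We compute FIRST(R) using the standard algorithm.
FIRST(P) = {x}
FIRST(R) = {x}
FIRST(S) = {x}
Therefore, FIRST(R) = {x}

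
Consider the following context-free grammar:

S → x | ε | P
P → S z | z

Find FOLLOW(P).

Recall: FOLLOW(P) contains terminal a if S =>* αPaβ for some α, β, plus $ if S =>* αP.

We compute FOLLOW(P) using the standard algorithm.
FOLLOW(S) starts with {$}.
FIRST(P) = {x, z}
FIRST(S) = {x, z, ε}
FOLLOW(P) = {$, z}
FOLLOW(S) = {$, z}
Therefore, FOLLOW(P) = {$, z}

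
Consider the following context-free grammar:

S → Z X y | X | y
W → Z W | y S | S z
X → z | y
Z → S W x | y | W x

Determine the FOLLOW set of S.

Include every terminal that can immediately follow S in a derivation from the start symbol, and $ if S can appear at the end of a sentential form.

We compute FOLLOW(S) using the standard algorithm.
FOLLOW(S) starts with {$}.
FIRST(S) = {y, z}
FIRST(W) = {y, z}
FIRST(X) = {y, z}
FIRST(Z) = {y, z}
FOLLOW(S) = {$, x, y, z}
FOLLOW(W) = {x}
FOLLOW(X) = {$, x, y, z}
FOLLOW(Z) = {y, z}
Therefore, FOLLOW(S) = {$, x, y, z}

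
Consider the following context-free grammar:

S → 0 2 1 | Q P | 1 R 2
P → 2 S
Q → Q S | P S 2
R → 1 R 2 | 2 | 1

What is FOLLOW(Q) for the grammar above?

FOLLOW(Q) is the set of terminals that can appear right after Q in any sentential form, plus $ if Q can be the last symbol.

We compute FOLLOW(Q) using the standard algorithm.
FOLLOW(S) starts with {$}.
FIRST(P) = {2}
FIRST(Q) = {2}
FIRST(R) = {1, 2}
FIRST(S) = {0, 1, 2}
FOLLOW(P) = {$, 0, 1, 2}
FOLLOW(Q) = {0, 1, 2}
FOLLOW(R) = {2}
FOLLOW(S) = {$, 0, 1, 2}
Therefore, FOLLOW(Q) = {0, 1, 2}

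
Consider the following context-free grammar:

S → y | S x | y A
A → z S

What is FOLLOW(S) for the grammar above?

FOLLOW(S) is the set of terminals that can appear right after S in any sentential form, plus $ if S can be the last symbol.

We compute FOLLOW(S) using the standard algorithm.
FOLLOW(S) starts with {$}.
FIRST(A) = {z}
FIRST(S) = {y}
FOLLOW(A) = {$, x}
FOLLOW(S) = {$, x}
Therefore, FOLLOW(S) = {$, x}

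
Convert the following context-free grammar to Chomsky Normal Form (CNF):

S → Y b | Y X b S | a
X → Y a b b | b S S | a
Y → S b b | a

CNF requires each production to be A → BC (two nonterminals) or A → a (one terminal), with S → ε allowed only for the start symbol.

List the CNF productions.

TB → b; S → a; TA → a; X → a; Y → a; S → Y TB; S → Y X0; X0 → X X1; X1 → TB S; X → Y X2; X2 → TA X3; X3 → TB TB; X → TB X4; X4 → S S; Y → S X5; X5 → TB TB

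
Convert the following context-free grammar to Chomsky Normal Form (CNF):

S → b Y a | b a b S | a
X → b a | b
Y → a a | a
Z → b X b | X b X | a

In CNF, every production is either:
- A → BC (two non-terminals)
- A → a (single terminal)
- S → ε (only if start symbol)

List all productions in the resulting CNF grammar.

TB → b; TA → a; S → a; X → b; Y → a; Z → a; S → TB X0; X0 → Y TA; S → TB X1; X1 → TA X2; X2 → TB S; X → TB TA; Y → TA TA; Z → TB X3; X3 → X TB; Z → X X4; X4 → TB X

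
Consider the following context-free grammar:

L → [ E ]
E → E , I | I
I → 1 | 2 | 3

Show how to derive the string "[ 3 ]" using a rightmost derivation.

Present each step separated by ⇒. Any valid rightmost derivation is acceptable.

L ⇒ [ E ] ⇒ [ I ] ⇒ [ 3 ]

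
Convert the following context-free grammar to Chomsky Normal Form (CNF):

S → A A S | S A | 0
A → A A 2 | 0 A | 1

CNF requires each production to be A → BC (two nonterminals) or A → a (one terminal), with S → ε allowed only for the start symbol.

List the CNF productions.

S → 0; T2 → 2; T0 → 0; A → 1; S → A X0; X0 → A S; S → S A; A → A X1; X1 → A T2; A → T0 A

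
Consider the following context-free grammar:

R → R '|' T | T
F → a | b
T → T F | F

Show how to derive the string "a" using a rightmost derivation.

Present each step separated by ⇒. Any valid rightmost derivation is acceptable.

R ⇒ T ⇒ F ⇒ a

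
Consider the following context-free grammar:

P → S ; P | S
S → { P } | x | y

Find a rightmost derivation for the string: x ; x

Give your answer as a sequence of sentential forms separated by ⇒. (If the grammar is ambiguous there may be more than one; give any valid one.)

P ⇒ S ; P ⇒ S ; S ⇒ S ; x ⇒ x ; x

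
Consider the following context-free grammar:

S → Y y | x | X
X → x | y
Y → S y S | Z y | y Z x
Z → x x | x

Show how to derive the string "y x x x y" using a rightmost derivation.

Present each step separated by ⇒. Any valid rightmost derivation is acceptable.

S ⇒ Y y ⇒ y Z x y ⇒ y x x x y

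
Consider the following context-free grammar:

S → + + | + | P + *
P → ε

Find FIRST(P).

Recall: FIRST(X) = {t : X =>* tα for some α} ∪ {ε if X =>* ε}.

We compute FIRST(P) using the standard algorithm.
FIRST(P) = {ε}
FIRST(S) = {+}
Therefore, FIRST(P) = {ε}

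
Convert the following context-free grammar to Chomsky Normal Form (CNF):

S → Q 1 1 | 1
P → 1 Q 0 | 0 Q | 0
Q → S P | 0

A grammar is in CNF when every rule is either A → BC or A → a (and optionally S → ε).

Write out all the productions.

T1 → 1; S → 1; T0 → 0; P → 0; Q → 0; S → Q X0; X0 → T1 T1; P → T1 X1; X1 → Q T0; P → T0 Q; Q → S P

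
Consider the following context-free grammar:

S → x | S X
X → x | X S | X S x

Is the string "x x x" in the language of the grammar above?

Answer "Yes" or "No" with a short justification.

Yes - a valid derivation exists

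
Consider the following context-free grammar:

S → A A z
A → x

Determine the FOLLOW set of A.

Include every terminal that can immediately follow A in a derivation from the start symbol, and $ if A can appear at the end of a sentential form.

We compute FOLLOW(A) using the standard algorithm.
FOLLOW(S) starts with {$}.
FIRST(A) = {x}
FIRST(S) = {x}
FOLLOW(A) = {x, z}
FOLLOW(S) = {$}
Therefore, FOLLOW(A) = {x, z}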